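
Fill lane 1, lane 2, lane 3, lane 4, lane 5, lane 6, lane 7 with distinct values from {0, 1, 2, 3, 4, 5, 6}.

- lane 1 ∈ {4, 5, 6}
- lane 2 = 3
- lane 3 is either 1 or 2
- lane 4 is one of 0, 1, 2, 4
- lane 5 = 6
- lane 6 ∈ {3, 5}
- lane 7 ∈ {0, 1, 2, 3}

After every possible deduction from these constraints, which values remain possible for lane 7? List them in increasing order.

lane 2 has just one choice, so lane 2 = 3. Remove 3 from lane 6, lane 7.
lane 5 has just one choice, so lane 5 = 6. Eliminate 6 elsewhere: lane 1.
lane 6 must be 5 (only option left). So lane 1 can't be 5.
lane 1's domain is down to {4}, so lane 1 = 4. Strike 4 from lane 4.
No further eliminations apply; lane 7 can still be any of 0, 1, 2.

0, 1, 2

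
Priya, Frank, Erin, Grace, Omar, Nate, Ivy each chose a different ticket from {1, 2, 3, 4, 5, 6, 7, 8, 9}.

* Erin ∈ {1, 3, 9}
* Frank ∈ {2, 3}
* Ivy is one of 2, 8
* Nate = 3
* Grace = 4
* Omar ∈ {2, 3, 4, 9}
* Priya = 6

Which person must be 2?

Priya must be 6 (only option left).
Grace's domain is down to {4}, so Grace = 4. Eliminate 4 elsewhere: Omar.
That leaves Nate = 3. Strike 3 from Frank, Erin, Omar.
So 2 goes to Frank.

Frank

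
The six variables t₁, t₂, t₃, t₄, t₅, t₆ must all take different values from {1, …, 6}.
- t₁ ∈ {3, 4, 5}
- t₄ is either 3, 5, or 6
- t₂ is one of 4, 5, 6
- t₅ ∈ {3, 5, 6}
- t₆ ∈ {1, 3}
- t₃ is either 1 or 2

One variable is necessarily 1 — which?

t₆

The 6 variables together cover exactly {1, 2, 3, 4, 5, 6} — 6 values for 6 variables — and 2 appears only in t₃'s list, so t₃ = 2.
Among the 5 still-open variables, 1 fits only t₆ (and all 5 values in {1, 3, 4, 5, 6} must be used), so t₆ = 1.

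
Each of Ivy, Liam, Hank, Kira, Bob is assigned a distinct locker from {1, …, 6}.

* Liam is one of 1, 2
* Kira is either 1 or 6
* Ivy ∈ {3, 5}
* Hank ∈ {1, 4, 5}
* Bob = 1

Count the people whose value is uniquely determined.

3

Bob's domain is down to {1}, so Bob = 1. Eliminate 1 elsewhere: Liam, Hank, Kira.
Liam's domain is down to {2}, so Liam = 2.
Kira must be 6 (only option left).
Determined: Liam=2, Kira=6, Bob=1. The other people each still have more than one consistent value. That makes 3.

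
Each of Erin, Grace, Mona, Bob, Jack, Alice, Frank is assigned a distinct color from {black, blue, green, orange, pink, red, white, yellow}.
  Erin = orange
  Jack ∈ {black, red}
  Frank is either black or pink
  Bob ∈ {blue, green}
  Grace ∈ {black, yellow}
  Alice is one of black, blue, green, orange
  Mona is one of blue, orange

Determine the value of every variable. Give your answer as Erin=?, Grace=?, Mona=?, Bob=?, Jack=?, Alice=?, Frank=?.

Erin=orange, Grace=yellow, Mona=blue, Bob=green, Jack=red, Alice=black, Frank=pink

Erin must be orange (only option left). Strike orange from Mona, Alice.
Mona's domain is down to {blue}, so Mona = blue. Strike blue from Bob, Alice.
Bob must be green (only option left). So Alice can't be green.
Alice must be black (only option left). So Grace, Jack, Frank can't be black.
That leaves Frank = pink.
Grace has just one choice, so Grace = yellow.
That leaves Jack = red.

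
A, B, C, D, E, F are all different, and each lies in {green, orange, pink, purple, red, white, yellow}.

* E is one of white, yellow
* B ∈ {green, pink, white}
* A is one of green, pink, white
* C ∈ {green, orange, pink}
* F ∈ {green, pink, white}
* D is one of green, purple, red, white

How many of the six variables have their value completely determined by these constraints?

A, B, F between them cover only {green, pink, white} — a naked triple. Remove those values from C, D, E.
C must be orange (only option left).
E has just one choice, so E = yellow.
Determined: C=orange, E=yellow. The other variables each still have more than one consistent value. That makes 2.

2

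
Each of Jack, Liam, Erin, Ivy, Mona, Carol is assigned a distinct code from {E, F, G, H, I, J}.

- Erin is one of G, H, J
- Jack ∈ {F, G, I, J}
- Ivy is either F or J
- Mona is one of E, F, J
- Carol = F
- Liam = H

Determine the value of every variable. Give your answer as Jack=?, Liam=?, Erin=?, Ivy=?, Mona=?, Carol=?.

Jack=I, Liam=H, Erin=G, Ivy=J, Mona=E, Carol=F

Liam's domain is down to {H}, so Liam = H. Eliminate H elsewhere: Erin.
Carol's domain is down to {F}, so Carol = F. Remove F from Jack, Ivy, Mona.
Ivy must be J (only option left). So Jack, Erin, Mona can't be J.
That leaves Mona = E.
Erin has just one choice, so Erin = G. Strike G from Jack.
That leaves Jack = I.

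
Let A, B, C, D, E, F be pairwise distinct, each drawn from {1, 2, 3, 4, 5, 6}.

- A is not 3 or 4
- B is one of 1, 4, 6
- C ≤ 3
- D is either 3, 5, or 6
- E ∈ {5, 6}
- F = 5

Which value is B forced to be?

4

F's domain is down to {5}, so F = 5. Remove 5 from A, D, E.
E has just one choice, so E = 6. So A, B, D can't be 6.
D has just one choice, so D = 3. Eliminate 3 elsewhere: C.
The 3 still-open variables together cover exactly {1, 2, 4} — 3 values for 3 variables — and 4 appears only in B's list, so B = 4.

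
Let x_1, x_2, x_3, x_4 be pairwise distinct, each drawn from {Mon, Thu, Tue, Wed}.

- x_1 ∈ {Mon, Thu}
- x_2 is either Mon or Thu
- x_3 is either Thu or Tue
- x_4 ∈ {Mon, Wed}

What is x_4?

Wed

The 4 variables draw from only 4 values {Mon, Thu, Tue, Wed}, so each is used; only x_3 can be Tue, hence x_3 = Tue.
The 3 still-open variables together cover exactly {Mon, Thu, Wed} — 3 values for 3 variables — and Wed appears only in x_4's list, so x_4 = Wed.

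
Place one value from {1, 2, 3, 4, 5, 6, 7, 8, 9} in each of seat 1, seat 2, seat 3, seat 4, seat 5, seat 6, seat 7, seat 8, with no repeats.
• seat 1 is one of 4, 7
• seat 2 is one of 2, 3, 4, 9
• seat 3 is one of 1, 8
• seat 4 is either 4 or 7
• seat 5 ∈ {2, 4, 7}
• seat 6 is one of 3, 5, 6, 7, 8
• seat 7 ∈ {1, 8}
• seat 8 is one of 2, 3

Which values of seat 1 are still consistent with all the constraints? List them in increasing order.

seat 1 and seat 4 between them cover only {4, 7} — a naked pair. Remove those values from seat 2, seat 5, seat 6.
seat 5's domain is down to {2}, so seat 5 = 2. Strike 2 from seat 2, seat 8.
seat 8's domain is down to {3}, so seat 8 = 3. Eliminate 3 elsewhere: seat 2, seat 6.
That leaves seat 2 = 9.
seat 3 and seat 7 share exactly the 2 values {1, 8}; by pigeonhole those values go to them, so strike 1, 8 from seat 6.
No further eliminations apply; seat 1 can still be any of 4, 7.

4, 7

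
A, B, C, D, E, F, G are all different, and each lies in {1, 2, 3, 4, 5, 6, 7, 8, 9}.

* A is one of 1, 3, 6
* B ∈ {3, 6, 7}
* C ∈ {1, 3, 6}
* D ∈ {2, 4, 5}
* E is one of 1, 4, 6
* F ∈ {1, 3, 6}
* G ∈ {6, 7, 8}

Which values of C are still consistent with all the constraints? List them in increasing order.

A, C, F between them cover only {1, 3, 6} — a naked triple. Remove those values from B, E, G.
B must be 7 (only option left). Eliminate 7 elsewhere: G.
That leaves E = 4. Eliminate 4 elsewhere: D.
G's domain is down to {8}, so G = 8.
No further eliminations apply; C can still be any of 1, 3, 6.

1, 3, 6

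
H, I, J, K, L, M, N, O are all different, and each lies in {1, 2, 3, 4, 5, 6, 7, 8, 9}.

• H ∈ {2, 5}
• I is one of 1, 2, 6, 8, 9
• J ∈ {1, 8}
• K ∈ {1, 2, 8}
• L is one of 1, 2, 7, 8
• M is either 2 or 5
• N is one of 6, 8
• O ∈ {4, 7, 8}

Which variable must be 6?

The 8 variables together cover exactly {1, 2, 4, 5, 6, 7, 8, 9} — 8 values for 8 variables — and 4 appears only in O's list, so O = 4.
The 7 still-open variables together cover exactly {1, 2, 5, 6, 7, 8, 9} — 7 values for 7 variables — and 7 appears only in L's list, so L = 7.
Among the 6 still-open variables, 9 fits only I (and all 6 values in {1, 2, 5, 6, 8, 9} must be used), so I = 9.
The 5 still-open variables together cover exactly {1, 2, 5, 6, 8} — 5 values for 5 variables — and 6 appears only in N's list, so N = 6.

N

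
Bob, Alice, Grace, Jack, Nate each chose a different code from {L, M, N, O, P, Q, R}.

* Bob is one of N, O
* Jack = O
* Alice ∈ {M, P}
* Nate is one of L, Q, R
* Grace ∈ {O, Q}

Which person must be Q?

Jack's domain is down to {O}, so Jack = O. Strike O from Bob, Grace.
So Q goes to Grace.

Grace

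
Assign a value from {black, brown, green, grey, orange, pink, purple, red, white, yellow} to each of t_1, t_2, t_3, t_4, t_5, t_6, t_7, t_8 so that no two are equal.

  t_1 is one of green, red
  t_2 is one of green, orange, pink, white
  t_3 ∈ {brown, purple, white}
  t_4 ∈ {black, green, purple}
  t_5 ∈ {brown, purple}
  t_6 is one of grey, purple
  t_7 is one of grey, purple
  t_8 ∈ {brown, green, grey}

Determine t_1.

The 2 variables t_6 and t_7 are confined to {grey, purple}, which locks those values in; drop them from t_3, t_4, t_5, t_8.
t_5 must be brown (only option left). So t_3, t_8 can't be brown.
That leaves t_8 = green. So t_1, t_2, t_4 can't be green.
So t_1 = red.

red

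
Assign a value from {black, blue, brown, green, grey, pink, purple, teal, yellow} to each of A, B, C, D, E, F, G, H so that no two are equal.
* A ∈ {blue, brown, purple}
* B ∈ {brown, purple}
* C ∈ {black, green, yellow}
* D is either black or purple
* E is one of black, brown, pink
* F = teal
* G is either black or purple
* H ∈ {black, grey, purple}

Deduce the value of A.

F must be teal (only option left).
The 2 variables D and G are confined to {black, purple}, which locks those values in; drop them from A, B, C, E, H.
B's domain is down to {brown}, so B = brown. Strike brown from A, E.
So A = blue.

blue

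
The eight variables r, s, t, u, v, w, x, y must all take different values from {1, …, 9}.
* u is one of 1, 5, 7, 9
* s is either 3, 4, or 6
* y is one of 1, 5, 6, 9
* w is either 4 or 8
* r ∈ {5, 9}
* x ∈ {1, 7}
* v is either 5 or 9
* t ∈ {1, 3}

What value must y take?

6

The 8 variables together cover exactly {1, 3, 4, 5, 6, 7, 8, 9} — 8 values for 8 variables — and 8 appears only in w's list, so w = 8.
Among the 7 still-open variables, 4 fits only s (and all 7 values in {1, 3, 4, 5, 6, 7, 9} must be used), so s = 4.
The 6 still-open variables together cover exactly {1, 3, 5, 6, 7, 9} — 6 values for 6 variables — and 3 appears only in t's list, so t = 3.
The 5 still-open variables together cover exactly {1, 5, 6, 7, 9} — 5 values for 5 variables — and 6 appears only in y's list, so y = 6.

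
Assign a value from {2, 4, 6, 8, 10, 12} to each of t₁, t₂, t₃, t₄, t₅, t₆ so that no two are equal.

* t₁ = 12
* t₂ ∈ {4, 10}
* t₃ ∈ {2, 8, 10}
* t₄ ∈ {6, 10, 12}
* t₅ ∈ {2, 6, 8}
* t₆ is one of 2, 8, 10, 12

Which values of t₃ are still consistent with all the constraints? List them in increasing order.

t₁'s domain is down to {12}, so t₁ = 12. Remove 12 from t₄, t₆.
The 5 still-open variables together cover exactly {2, 4, 6, 8, 10} — 5 values for 5 variables — and 4 appears only in t₂'s list, so t₂ = 4.
No further eliminations apply; t₃ can still be any of 2, 8, 10.

2, 8, 10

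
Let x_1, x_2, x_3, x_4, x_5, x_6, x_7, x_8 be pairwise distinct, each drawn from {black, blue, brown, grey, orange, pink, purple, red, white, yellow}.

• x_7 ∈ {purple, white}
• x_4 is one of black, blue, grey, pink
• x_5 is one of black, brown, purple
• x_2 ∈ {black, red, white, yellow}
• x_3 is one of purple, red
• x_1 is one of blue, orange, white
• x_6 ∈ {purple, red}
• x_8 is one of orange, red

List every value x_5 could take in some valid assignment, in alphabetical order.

x_3 and x_6 between them cover only {purple, red} — a naked pair. Remove those values from x_2, x_5, x_7, x_8.
x_7 must be white (only option left). Eliminate white elsewhere: x_1, x_2.
x_8 has just one choice, so x_8 = orange. Remove orange from x_1.
x_1 must be blue (only option left). Eliminate blue elsewhere: x_4.
No further eliminations apply; x_5 can still be any of black, brown.

black, brown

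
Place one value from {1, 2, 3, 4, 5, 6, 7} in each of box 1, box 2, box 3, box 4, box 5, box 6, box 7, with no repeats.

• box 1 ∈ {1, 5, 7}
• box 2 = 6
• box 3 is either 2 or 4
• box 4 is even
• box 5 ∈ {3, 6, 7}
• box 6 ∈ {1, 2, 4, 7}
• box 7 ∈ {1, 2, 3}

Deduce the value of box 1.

5

box 2 must be 6 (only option left). Strike 6 from box 4, box 5.
The 6 still-open variables together cover exactly {1, 2, 3, 4, 5, 7} — 6 values for 6 variables — and 5 appears only in box 1's list, so box 1 = 5.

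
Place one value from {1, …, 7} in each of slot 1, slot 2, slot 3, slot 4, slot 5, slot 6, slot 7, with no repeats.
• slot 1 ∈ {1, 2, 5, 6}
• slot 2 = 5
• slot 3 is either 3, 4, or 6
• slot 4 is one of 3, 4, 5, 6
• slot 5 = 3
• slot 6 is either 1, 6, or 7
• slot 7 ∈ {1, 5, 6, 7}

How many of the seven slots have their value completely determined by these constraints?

3

slot 2 has just one choice, so slot 2 = 5. So slot 1, slot 4, slot 7 can't be 5.
That leaves slot 5 = 3. So slot 3, slot 4 can't be 3.
The 5 still-open variables together cover exactly {1, 2, 4, 6, 7} — 5 values for 5 variables — and 2 appears only in slot 1's list, so slot 1 = 2.
slot 3 and slot 4 share exactly the 2 values {4, 6}; by pigeonhole those values go to them, so strike 4, 6 from slot 6, slot 7.
Determined: slot 1=2, slot 2=5, slot 5=3. The other slots each still have more than one consistent value. That makes 3.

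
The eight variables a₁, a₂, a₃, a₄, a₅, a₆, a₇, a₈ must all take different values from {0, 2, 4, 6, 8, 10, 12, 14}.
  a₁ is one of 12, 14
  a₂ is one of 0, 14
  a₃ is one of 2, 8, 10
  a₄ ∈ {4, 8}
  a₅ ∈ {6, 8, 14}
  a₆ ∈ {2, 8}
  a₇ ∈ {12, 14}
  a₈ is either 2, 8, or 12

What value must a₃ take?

Among the 8 variables, 0 fits only a₂ (and all 8 values in {0, 2, 4, 6, 8, 10, 12, 14} must be used), so a₂ = 0.
The 7 still-open variables draw from only 7 values {2, 4, 6, 8, 10, 12, 14}, so each is used; only a₄ can be 4, hence a₄ = 4.
The 6 still-open variables draw from only 6 values {2, 6, 8, 10, 12, 14}, so each is used; only a₅ can be 6, hence a₅ = 6.
The 5 still-open variables draw from only 5 values {2, 8, 10, 12, 14}, so each is used; only a₃ can be 10, hence a₃ = 10.

10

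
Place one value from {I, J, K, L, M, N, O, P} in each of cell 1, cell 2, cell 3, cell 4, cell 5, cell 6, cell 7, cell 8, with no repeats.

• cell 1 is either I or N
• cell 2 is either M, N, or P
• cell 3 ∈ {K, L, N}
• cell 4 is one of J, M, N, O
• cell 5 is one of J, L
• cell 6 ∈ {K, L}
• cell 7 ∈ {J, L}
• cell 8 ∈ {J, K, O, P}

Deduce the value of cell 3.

Among the 8 variables, I fits only cell 1 (and all 8 values in {I, J, K, L, M, N, O, P} must be used), so cell 1 = I.
The 2 variables cell 5 and cell 7 are confined to {J, L}, which locks those values in; drop them from cell 3, cell 4, cell 6, cell 8.
cell 6 must be K (only option left). Strike K from cell 3, cell 8.
So cell 3 = N.

N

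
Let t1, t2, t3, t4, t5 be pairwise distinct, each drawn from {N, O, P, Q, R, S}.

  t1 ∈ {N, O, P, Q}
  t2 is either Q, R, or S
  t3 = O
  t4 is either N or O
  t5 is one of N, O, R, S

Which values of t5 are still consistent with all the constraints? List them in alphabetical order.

R, S

t3's domain is down to {O}, so t3 = O. Eliminate O elsewhere: t1, t4, t5.
t4 must be N (only option left). Strike N from t1, t5.
No further eliminations apply; t5 can still be any of R, S.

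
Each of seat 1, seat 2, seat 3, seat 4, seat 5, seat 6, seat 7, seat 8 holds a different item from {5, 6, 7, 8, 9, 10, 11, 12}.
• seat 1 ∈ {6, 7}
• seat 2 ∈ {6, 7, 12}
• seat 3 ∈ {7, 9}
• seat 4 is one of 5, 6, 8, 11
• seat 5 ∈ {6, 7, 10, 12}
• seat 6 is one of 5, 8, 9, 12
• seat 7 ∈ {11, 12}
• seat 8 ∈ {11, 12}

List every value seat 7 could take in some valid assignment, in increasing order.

11, 12

The 8 variables together cover exactly {5, 6, 7, 8, 9, 10, 11, 12} — 8 values for 8 variables — and 10 appears only in seat 5's list, so seat 5 = 10.
seat 7 and seat 8 share exactly the 2 values {11, 12}; by pigeonhole those values go to them, so strike 11, 12 from seat 2, seat 4, seat 6.
The 2 variables seat 1 and seat 2 are confined to {6, 7}, which locks those values in; drop them from seat 3, seat 4.
seat 3's domain is down to {9}, so seat 3 = 9. Strike 9 from seat 6.
No further eliminations apply; seat 7 can still be any of 11, 12.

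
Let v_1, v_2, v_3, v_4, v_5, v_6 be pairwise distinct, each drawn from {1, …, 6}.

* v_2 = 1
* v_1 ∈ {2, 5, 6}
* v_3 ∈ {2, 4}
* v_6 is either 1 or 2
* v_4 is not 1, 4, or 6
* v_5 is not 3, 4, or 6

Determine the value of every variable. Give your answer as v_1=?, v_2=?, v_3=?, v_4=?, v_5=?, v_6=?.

v_1=6, v_2=1, v_3=4, v_4=3, v_5=5, v_6=2

v_2 must be 1 (only option left). Eliminate 1 elsewhere: v_5, v_6.
v_6's domain is down to {2}, so v_6 = 2. Remove 2 from v_1, v_3, v_4, v_5.
v_3 has just one choice, so v_3 = 4.
v_5 has just one choice, so v_5 = 5. Remove 5 from v_1, v_4.
v_1 has just one choice, so v_1 = 6.
v_4 must be 3 (only option left).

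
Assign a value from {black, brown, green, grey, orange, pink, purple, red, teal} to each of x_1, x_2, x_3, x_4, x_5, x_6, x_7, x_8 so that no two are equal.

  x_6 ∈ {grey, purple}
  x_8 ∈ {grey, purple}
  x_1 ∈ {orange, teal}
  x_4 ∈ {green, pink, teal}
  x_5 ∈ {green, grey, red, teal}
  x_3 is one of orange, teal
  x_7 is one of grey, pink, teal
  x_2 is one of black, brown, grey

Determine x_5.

red

x_1 and x_3 share exactly the 2 values {orange, teal}; by pigeonhole those values go to them, so strike orange, teal from x_4, x_5, x_7.
x_6 and x_8 share exactly the 2 values {grey, purple}; by pigeonhole those values go to them, so strike grey, purple from x_2, x_5, x_7.
x_7 must be pink (only option left). Strike pink from x_4.
That leaves x_4 = green. Remove green from x_5.
So x_5 = red.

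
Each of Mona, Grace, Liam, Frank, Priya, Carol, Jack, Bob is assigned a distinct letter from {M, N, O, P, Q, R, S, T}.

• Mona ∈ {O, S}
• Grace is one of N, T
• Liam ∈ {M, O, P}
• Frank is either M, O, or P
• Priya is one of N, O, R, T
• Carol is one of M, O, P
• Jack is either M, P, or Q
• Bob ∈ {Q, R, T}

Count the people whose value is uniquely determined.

The 8 variables draw from only 8 values {M, N, O, P, Q, R, S, T}, so each is used; only Mona can be S, hence Mona = S.
Liam, Frank, Carol share exactly the 3 values {M, O, P}; by pigeonhole those values go to them, so strike M, O, P from Priya, Jack.
Jack must be Q (only option left). So Bob can't be Q.
Determined: Mona=S, Jack=Q. The other people each still have more than one consistent value. That makes 2.

2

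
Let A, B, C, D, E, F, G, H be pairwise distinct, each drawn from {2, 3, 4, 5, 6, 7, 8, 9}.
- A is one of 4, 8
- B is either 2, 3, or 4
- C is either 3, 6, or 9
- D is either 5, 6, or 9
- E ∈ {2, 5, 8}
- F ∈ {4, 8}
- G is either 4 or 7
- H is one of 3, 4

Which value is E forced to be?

Among the 8 variables, 7 fits only G (and all 8 values in {2, 3, 4, 5, 6, 7, 8, 9} must be used), so G = 7.
The 2 variables A and F are confined to {4, 8}, which locks those values in; drop them from B, E, H.
H's domain is down to {3}, so H = 3. Remove 3 from B, C.
That leaves B = 2. Strike 2 from E.
So E = 5.

5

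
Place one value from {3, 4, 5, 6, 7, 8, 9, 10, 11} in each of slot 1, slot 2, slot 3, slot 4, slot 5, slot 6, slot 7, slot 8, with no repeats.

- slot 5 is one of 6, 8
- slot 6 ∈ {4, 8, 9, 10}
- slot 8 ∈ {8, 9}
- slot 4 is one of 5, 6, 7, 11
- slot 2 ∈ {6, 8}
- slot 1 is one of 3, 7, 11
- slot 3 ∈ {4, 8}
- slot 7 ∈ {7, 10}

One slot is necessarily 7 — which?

slot 2 and slot 5 between them cover only {6, 8} — a naked pair. Remove those values from slot 3, slot 4, slot 6, slot 8.
slot 3's domain is down to {4}, so slot 3 = 4. Strike 4 from slot 6.
That leaves slot 8 = 9. Eliminate 9 elsewhere: slot 6.
That leaves slot 6 = 10. Strike 10 from slot 7.
So 7 goes to slot 7.

slot 7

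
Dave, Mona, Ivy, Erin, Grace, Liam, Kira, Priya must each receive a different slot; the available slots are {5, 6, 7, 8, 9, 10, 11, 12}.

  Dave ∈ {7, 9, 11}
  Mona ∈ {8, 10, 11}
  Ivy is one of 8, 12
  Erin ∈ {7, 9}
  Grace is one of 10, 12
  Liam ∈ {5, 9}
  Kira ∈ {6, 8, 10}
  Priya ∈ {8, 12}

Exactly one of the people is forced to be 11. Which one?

Mona

The 8 variables together cover exactly {5, 6, 7, 8, 9, 10, 11, 12} — 8 values for 8 variables — and 5 appears only in Liam's list, so Liam = 5.
The 7 still-open variables draw from only 7 values {6, 7, 8, 9, 10, 11, 12}, so each is used; only Kira can be 6, hence Kira = 6.
Ivy and Priya share exactly the 2 values {8, 12}; by pigeonhole those values go to them, so strike 8, 12 from Mona, Grace.
That leaves Grace = 10. Eliminate 10 elsewhere: Mona.
So 11 goes to Mona.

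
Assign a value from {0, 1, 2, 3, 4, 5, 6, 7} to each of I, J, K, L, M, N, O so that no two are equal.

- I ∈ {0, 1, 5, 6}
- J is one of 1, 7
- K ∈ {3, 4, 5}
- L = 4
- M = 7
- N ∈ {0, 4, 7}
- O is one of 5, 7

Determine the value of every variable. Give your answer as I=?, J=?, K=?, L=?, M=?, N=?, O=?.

I=6, J=1, K=3, L=4, M=7, N=0, O=5

L has just one choice, so L = 4. Remove 4 from K, N.
M has just one choice, so M = 7. Eliminate 7 elsewhere: J, N, O.
That leaves N = 0. Eliminate 0 elsewhere: I.
O has just one choice, so O = 5. Remove 5 from I, K.
J has just one choice, so J = 1. Eliminate 1 elsewhere: I.
K must be 3 (only option left).
That leaves I = 6.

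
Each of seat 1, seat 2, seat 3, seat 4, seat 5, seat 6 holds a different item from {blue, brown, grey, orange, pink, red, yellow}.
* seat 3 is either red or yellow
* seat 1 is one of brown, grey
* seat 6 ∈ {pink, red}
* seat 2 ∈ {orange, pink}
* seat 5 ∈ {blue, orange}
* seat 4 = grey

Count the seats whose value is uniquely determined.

2

seat 4 has just one choice, so seat 4 = grey. So seat 1 can't be grey.
seat 1's domain is down to {brown}, so seat 1 = brown.
Determined: seat 1=brown, seat 4=grey. The other seats each still have more than one consistent value. That makes 2.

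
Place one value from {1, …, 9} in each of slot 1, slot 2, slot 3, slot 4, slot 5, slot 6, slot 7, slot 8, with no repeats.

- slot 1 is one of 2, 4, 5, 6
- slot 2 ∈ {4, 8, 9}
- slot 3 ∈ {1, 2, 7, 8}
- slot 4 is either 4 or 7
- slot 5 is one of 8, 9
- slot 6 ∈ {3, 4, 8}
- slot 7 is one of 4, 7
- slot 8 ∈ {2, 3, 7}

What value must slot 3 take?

slot 4 and slot 7 between them cover only {4, 7} — a naked pair. Remove those values from slot 1, slot 2, slot 3, slot 6, slot 8.
slot 2 and slot 5 between them cover only {8, 9} — a naked pair. Remove those values from slot 3, slot 6.
slot 6 must be 3 (only option left). Eliminate 3 elsewhere: slot 8.
That leaves slot 8 = 2. So slot 1, slot 3 can't be 2.
So slot 3 = 1.

1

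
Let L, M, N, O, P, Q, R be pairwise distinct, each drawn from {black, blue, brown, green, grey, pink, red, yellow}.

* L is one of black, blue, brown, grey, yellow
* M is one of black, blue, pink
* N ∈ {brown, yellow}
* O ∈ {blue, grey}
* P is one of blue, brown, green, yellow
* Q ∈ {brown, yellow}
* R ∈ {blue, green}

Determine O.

grey

Among the 7 variables, pink fits only M (and all 7 values in {black, blue, brown, green, grey, pink, yellow} must be used), so M = pink.
Among the 6 still-open variables, black fits only L (and all 6 values in {black, blue, brown, green, grey, yellow} must be used), so L = black.
The 5 still-open variables together cover exactly {blue, brown, green, grey, yellow} — 5 values for 5 variables — and grey appears only in O's list, so O = grey.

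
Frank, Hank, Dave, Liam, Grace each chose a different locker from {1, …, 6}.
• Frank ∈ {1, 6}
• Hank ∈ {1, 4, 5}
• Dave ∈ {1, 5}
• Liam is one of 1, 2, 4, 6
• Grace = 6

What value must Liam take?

2

Grace has just one choice, so Grace = 6. Remove 6 from Frank, Liam.
That leaves Frank = 1. Remove 1 from Hank, Dave, Liam.
That leaves Dave = 5. Strike 5 from Hank.
Hank must be 4 (only option left). Remove 4 from Liam.
So Liam = 2.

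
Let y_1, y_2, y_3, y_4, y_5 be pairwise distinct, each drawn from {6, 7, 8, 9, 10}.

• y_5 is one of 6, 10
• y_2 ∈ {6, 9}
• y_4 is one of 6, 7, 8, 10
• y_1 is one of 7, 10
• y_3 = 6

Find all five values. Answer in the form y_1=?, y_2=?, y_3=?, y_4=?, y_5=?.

y_1=7, y_2=9, y_3=6, y_4=8, y_5=10

y_3 has just one choice, so y_3 = 6. Eliminate 6 elsewhere: y_2, y_4, y_5.
That leaves y_5 = 10. So y_1, y_4 can't be 10.
y_1 has just one choice, so y_1 = 7. Remove 7 from y_4.
y_2's domain is down to {9}, so y_2 = 9.
y_4 must be 8 (only option left).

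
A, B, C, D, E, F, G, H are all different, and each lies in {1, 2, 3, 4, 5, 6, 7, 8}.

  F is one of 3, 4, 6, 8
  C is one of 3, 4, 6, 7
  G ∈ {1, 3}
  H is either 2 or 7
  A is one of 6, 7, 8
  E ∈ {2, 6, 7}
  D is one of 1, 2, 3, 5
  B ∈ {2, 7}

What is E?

The 8 variables together cover exactly {1, 2, 3, 4, 5, 6, 7, 8} — 8 values for 8 variables — and 5 appears only in D's list, so D = 5.
Among the 7 still-open variables, 1 fits only G (and all 7 values in {1, 2, 3, 4, 6, 7, 8} must be used), so G = 1.
B and H between them cover only {2, 7} — a naked pair. Remove those values from A, C, E.
So E = 6.

6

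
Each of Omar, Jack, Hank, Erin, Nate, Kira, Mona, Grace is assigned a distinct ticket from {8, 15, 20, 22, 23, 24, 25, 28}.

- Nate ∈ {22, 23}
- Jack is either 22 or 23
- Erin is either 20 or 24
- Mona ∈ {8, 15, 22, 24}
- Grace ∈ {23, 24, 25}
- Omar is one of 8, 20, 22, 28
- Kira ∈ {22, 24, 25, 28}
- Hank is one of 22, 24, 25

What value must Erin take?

The 8 variables draw from only 8 values {8, 15, 20, 22, 23, 24, 25, 28}, so each is used; only Mona can be 15, hence Mona = 15.
The 7 still-open variables draw from only 7 values {8, 20, 22, 23, 24, 25, 28}, so each is used; only Omar can be 8, hence Omar = 8.
The 6 still-open variables together cover exactly {20, 22, 23, 24, 25, 28} — 6 values for 6 variables — and 20 appears only in Erin's list, so Erin = 20.

20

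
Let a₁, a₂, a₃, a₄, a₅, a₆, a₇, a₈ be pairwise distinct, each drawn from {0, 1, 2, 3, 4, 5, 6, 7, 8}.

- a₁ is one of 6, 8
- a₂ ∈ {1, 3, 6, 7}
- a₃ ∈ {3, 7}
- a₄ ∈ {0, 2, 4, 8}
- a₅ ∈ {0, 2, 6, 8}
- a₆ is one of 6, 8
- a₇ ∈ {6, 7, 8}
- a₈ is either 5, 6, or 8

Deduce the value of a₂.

1

The 2 variables a₁ and a₆ are confined to {6, 8}, which locks those values in; drop them from a₂, a₄, a₅, a₇, a₈.
a₇'s domain is down to {7}, so a₇ = 7. Strike 7 from a₂, a₃.
That leaves a₈ = 5.
a₃ must be 3 (only option left). Eliminate 3 elsewhere: a₂.
So a₂ = 1.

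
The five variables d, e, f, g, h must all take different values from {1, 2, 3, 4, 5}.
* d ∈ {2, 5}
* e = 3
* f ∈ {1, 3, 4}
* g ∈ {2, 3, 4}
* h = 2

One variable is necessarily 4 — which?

g

e has just one choice, so e = 3. Strike 3 from f, g.
h must be 2 (only option left). Remove 2 from d, g.
So 4 goes to g.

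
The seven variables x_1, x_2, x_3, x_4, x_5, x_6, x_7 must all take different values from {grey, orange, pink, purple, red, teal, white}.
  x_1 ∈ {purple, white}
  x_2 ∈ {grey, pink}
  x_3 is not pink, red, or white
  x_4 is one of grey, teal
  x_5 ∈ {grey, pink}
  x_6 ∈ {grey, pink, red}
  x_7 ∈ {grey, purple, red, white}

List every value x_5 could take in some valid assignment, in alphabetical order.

grey, pink

The 7 variables together cover exactly {grey, orange, pink, purple, red, teal, white} — 7 values for 7 variables — and orange appears only in x_3's list, so x_3 = orange.
The 6 still-open variables together cover exactly {grey, pink, purple, red, teal, white} — 6 values for 6 variables — and teal appears only in x_4's list, so x_4 = teal.
x_2 and x_5 share exactly the 2 values {grey, pink}; by pigeonhole those values go to them, so strike grey, pink from x_6, x_7.
x_6 has just one choice, so x_6 = red. Strike red from x_7.
No further eliminations apply; x_5 can still be any of grey, pink.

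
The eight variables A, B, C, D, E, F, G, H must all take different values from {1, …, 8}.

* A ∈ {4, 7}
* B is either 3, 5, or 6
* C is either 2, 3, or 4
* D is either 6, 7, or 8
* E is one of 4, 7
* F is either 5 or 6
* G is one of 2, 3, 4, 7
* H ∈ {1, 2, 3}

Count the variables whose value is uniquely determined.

The 8 variables draw from only 8 values {1, 2, 3, 4, 5, 6, 7, 8}, so each is used; only H can be 1, hence H = 1.
The 7 still-open variables draw from only 7 values {2, 3, 4, 5, 6, 7, 8}, so each is used; only D can be 8, hence D = 8.
The 2 variables A and E are confined to {4, 7}, which locks those values in; drop them from C, G.
The 2 variables C and G are confined to {2, 3}, which locks those values in; drop them from B.
Determined: D=8, H=1. The other variables each still have more than one consistent value. That makes 2.

2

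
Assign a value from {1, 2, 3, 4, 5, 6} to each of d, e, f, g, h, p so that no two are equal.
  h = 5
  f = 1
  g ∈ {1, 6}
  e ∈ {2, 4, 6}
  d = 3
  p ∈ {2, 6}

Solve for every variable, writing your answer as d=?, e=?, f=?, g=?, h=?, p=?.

d's domain is down to {3}, so d = 3.
That leaves f = 1. Remove 1 from g.
g must be 6 (only option left). Remove 6 from e, p.
h has just one choice, so h = 5.
p must be 2 (only option left). So e can't be 2.
e must be 4 (only option left).

d=3, e=4, f=1, g=6, h=5, p=2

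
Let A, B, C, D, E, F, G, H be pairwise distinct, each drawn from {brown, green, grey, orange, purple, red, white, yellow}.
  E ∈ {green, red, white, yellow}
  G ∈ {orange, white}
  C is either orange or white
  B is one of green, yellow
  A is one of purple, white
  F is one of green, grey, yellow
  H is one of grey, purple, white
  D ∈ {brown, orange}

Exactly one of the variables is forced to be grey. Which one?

The 8 variables draw from only 8 values {brown, green, grey, orange, purple, red, white, yellow}, so each is used; only D can be brown, hence D = brown.
The 7 still-open variables together cover exactly {green, grey, orange, purple, red, white, yellow} — 7 values for 7 variables — and red appears only in E's list, so E = red.
C and G share exactly the 2 values {orange, white}; by pigeonhole those values go to them, so strike orange, white from A, H.
A must be purple (only option left). Strike purple from H.
So grey goes to H.

H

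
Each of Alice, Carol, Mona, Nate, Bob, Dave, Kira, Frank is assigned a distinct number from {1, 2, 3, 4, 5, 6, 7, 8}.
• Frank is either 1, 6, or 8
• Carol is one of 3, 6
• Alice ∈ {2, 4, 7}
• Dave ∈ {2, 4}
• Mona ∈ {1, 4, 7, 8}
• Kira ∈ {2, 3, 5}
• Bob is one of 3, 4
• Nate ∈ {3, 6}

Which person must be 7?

Alice

The 8 variables draw from only 8 values {1, 2, 3, 4, 5, 6, 7, 8}, so each is used; only Kira can be 5, hence Kira = 5.
The 2 variables Carol and Nate are confined to {3, 6}, which locks those values in; drop them from Bob, Frank.
That leaves Bob = 4. Eliminate 4 elsewhere: Alice, Mona, Dave.
Dave has just one choice, so Dave = 2. So Alice can't be 2.
So 7 goes to Alice.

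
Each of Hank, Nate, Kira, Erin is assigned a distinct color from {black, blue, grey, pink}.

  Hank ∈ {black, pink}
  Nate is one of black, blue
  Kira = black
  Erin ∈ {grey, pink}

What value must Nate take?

Kira has just one choice, so Kira = black. Eliminate black elsewhere: Hank, Nate.
So Nate = blue.

blue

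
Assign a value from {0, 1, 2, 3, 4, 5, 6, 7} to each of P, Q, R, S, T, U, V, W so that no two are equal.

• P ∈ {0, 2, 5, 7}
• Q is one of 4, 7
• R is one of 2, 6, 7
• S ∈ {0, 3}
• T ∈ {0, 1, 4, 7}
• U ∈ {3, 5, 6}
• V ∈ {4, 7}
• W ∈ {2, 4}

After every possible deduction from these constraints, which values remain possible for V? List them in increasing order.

Among the 8 variables, 1 fits only T (and all 8 values in {0, 1, 2, 3, 4, 5, 6, 7} must be used), so T = 1.
Q and V between them cover only {4, 7} — a naked pair. Remove those values from P, R, W.
That leaves W = 2. Strike 2 from P, R.
That leaves R = 6. So U can't be 6.
No further eliminations apply; V can still be any of 4, 7.

4, 7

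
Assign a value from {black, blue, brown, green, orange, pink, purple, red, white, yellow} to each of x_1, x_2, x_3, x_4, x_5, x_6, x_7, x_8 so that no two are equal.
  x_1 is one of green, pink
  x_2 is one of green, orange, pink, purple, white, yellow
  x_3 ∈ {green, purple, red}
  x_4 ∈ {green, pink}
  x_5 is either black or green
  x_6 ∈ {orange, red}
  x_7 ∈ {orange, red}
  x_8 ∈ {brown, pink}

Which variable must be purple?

x_3

x_1 and x_4 share exactly the 2 values {green, pink}; by pigeonhole those values go to them, so strike green, pink from x_2, x_3, x_5, x_8.
x_5 must be black (only option left).
x_8's domain is down to {brown}, so x_8 = brown.
x_6 and x_7 share exactly the 2 values {orange, red}; by pigeonhole those values go to them, so strike orange, red from x_2, x_3.
So purple goes to x_3.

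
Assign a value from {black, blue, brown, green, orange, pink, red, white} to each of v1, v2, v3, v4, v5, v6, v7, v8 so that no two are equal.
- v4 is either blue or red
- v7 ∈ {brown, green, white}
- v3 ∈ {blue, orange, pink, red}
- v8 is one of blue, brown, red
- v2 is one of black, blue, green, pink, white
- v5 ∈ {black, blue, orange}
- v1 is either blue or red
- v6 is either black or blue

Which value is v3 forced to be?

pink

v1 and v4 share exactly the 2 values {blue, red}; by pigeonhole those values go to them, so strike blue, red from v2, v3, v5, v6, v8.
v6 must be black (only option left). So v2, v5 can't be black.
v8 has just one choice, so v8 = brown. Strike brown from v7.
v5 has just one choice, so v5 = orange. Eliminate orange elsewhere: v3.
So v3 = pink.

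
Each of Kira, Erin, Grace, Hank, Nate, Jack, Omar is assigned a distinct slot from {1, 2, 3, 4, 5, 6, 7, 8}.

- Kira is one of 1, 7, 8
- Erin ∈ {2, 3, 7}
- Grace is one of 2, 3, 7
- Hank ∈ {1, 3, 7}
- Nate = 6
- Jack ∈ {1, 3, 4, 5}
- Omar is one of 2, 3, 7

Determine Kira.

Nate's domain is down to {6}, so Nate = 6.
Erin, Grace, Omar between them cover only {2, 3, 7} — a naked triple. Remove those values from Kira, Hank, Jack.
That leaves Hank = 1. So Kira, Jack can't be 1.
So Kira = 8.

8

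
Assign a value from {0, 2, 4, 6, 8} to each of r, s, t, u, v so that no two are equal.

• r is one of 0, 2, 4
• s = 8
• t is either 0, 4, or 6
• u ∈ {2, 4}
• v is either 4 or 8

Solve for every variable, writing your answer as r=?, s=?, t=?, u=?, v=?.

r=0, s=8, t=6, u=2, v=4

s's domain is down to {8}, so s = 8. Remove 8 from v.
That leaves v = 4. So r, t, u can't be 4.
u must be 2 (only option left). So r can't be 2.
That leaves r = 0. So t can't be 0.
t must be 6 (only option left).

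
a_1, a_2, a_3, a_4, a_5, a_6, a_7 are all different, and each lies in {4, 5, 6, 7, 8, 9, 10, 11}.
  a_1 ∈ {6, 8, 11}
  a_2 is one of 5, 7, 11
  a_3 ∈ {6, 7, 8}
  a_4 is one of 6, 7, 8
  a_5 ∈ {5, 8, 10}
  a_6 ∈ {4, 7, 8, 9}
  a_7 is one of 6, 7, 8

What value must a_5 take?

a_3, a_4, a_7 between them cover only {6, 7, 8} — a naked triple. Remove those values from a_1, a_2, a_5, a_6.
That leaves a_1 = 11. So a_2 can't be 11.
a_2's domain is down to {5}, so a_2 = 5. Eliminate 5 elsewhere: a_5.
So a_5 = 10.

10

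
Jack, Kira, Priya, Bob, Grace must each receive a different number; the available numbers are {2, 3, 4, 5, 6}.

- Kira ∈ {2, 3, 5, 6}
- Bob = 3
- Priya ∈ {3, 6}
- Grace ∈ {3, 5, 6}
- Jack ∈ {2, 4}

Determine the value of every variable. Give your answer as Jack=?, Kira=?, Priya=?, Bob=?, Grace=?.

Jack=4, Kira=2, Priya=6, Bob=3, Grace=5

Bob's domain is down to {3}, so Bob = 3. So Kira, Priya, Grace can't be 3.
Priya has just one choice, so Priya = 6. Remove 6 from Kira, Grace.
Grace has just one choice, so Grace = 5. Remove 5 from Kira.
Kira has just one choice, so Kira = 2. So Jack can't be 2.
That leaves Jack = 4.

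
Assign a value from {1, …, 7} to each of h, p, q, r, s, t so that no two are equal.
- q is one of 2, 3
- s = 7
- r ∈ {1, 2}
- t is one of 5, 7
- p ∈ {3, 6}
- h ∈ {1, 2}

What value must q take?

s's domain is down to {7}, so s = 7. So t can't be 7.
t's domain is down to {5}, so t = 5.
The 4 still-open variables together cover exactly {1, 2, 3, 6} — 4 values for 4 variables — and 6 appears only in p's list, so p = 6.
Among the 3 still-open variables, 3 fits only q (and all 3 values in {1, 2, 3} must be used), so q = 3.

3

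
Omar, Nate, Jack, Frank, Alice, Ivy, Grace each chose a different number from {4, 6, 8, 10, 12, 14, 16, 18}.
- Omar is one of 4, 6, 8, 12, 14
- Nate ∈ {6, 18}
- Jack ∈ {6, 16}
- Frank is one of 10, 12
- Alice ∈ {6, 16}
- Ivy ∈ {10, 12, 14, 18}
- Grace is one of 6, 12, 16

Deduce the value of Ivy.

14

Jack and Alice between them cover only {6, 16} — a naked pair. Remove those values from Omar, Nate, Grace.
That leaves Nate = 18. Eliminate 18 elsewhere: Ivy.
Grace must be 12 (only option left). Eliminate 12 elsewhere: Omar, Frank, Ivy.
Frank must be 10 (only option left). Remove 10 from Ivy.
So Ivy = 14.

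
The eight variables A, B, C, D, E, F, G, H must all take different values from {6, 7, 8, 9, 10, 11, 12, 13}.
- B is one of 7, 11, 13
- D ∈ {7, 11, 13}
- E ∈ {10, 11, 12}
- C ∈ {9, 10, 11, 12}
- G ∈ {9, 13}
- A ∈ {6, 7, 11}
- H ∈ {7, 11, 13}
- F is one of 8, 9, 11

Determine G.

The 8 variables draw from only 8 values {6, 7, 8, 9, 10, 11, 12, 13}, so each is used; only A can be 6, hence A = 6.
Among the 7 still-open variables, 8 fits only F (and all 7 values in {7, 8, 9, 10, 11, 12, 13} must be used), so F = 8.
B, D, H between them cover only {7, 11, 13} — a naked triple. Remove those values from C, E, G.
So G = 9.

9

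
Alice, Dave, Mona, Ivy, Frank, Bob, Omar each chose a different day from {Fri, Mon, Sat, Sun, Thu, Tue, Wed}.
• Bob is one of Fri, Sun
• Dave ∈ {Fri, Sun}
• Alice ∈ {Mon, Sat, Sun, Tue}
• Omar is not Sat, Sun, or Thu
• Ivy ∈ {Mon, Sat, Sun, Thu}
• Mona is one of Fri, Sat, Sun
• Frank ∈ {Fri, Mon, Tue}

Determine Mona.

Sat

The 7 variables draw from only 7 values {Fri, Mon, Sat, Sun, Thu, Tue, Wed}, so each is used; only Ivy can be Thu, hence Ivy = Thu.
The 6 still-open variables together cover exactly {Fri, Mon, Sat, Sun, Tue, Wed} — 6 values for 6 variables — and Wed appears only in Omar's list, so Omar = Wed.
Dave and Bob share exactly the 2 values {Fri, Sun}; by pigeonhole those values go to them, so strike Fri, Sun from Alice, Mona, Frank.
So Mona = Sat.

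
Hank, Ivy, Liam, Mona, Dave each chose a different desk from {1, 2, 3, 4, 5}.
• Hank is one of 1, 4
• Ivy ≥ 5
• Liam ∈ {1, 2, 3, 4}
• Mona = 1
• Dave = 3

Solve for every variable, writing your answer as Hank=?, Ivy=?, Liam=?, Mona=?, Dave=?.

Hank=4, Ivy=5, Liam=2, Mona=1, Dave=3

Ivy has just one choice, so Ivy = 5.
Mona has just one choice, so Mona = 1. So Hank, Liam can't be 1.
Dave's domain is down to {3}, so Dave = 3. So Liam can't be 3.
That leaves Hank = 4. So Liam can't be 4.
That leaves Liam = 2.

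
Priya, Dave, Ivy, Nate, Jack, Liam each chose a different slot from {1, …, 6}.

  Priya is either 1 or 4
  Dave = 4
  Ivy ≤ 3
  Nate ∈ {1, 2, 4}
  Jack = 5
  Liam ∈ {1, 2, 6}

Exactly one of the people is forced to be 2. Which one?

Dave has just one choice, so Dave = 4. Remove 4 from Priya, Nate.
Jack must be 5 (only option left).
Priya has just one choice, so Priya = 1. Strike 1 from Ivy, Nate, Liam.
So 2 goes to Nate.

Nate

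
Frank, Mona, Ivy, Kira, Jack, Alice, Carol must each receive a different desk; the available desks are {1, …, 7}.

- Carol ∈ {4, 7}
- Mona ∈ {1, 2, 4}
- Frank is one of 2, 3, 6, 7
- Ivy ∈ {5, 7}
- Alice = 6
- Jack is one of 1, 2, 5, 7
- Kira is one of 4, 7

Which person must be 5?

Alice must be 6 (only option left). Eliminate 6 elsewhere: Frank.
The 6 still-open variables draw from only 6 values {1, 2, 3, 4, 5, 7}, so each is used; only Frank can be 3, hence Frank = 3.
The 2 variables Kira and Carol are confined to {4, 7}, which locks those values in; drop them from Mona, Ivy, Jack.
So 5 goes to Ivy.

Ivy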